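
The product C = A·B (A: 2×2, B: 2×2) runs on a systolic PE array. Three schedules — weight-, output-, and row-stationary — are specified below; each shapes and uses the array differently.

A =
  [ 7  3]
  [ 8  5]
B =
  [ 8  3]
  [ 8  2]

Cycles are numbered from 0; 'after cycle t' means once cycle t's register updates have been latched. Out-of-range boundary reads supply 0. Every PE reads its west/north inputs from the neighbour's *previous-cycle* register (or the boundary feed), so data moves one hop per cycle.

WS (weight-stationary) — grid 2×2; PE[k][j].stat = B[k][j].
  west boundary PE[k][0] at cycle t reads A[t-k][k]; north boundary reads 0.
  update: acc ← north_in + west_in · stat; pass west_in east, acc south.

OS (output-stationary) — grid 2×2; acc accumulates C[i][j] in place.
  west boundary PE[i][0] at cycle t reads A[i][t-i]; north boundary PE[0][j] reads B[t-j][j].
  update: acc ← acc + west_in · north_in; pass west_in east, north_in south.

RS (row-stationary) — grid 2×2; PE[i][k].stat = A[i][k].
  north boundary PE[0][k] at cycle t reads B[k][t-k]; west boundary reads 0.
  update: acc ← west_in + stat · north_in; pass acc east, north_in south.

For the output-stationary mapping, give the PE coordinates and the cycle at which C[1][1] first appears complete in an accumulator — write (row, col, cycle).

(row, col, cycle) = (1, 1, 3)

OS: C[1][1] accumulates in PE[1][1]:
  c0 r1c1: 0 / 0 / 0
  c1 r1c1: 0 / 0 / 0
  c2 r1c1: 24 / 8 / 3
  c3 r1c1: 34 / 5 / 2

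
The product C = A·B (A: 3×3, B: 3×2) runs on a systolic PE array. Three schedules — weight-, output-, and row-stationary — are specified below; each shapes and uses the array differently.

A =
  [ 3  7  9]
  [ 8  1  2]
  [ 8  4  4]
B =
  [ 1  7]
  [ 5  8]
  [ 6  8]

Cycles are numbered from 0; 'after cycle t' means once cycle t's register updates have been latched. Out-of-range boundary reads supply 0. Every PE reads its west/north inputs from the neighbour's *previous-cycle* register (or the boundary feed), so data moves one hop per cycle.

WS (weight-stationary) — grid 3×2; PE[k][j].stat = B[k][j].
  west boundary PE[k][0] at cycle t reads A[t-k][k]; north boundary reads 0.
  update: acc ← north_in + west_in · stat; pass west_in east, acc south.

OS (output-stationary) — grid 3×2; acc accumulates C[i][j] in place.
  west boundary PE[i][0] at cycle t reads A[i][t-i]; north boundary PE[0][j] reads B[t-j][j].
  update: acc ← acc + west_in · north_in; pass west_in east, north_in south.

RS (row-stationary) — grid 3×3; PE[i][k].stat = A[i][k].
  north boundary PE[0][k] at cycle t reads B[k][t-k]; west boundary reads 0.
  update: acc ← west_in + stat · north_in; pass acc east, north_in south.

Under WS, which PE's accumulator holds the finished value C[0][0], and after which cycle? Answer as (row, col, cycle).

(row, col, cycle) = (2, 0, 2)

WS — PE[2][0] is where C[0][0] collects:
  cycle 0: PE[2][0] → acc 0, east 0, south 0
  cycle 1: PE[2][0] → acc 0, east 0, south 0
  cycle 2: PE[2][0] → acc 92, east 9, south 92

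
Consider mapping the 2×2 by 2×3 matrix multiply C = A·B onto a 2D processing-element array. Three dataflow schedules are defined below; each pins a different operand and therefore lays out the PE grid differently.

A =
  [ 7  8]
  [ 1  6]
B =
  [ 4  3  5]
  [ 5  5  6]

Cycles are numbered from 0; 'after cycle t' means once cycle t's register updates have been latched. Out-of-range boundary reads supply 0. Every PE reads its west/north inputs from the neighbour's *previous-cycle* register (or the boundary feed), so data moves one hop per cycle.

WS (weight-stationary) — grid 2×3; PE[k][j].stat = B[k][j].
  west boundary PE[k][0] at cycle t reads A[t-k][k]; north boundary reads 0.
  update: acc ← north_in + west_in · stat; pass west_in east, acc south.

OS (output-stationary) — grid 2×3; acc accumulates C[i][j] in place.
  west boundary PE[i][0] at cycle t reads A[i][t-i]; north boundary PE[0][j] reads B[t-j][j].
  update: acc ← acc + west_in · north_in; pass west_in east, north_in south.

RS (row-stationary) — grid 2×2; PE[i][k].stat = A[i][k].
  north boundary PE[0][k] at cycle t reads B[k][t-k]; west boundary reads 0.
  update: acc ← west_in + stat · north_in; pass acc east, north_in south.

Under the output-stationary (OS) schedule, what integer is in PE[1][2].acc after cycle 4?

OS 2×3: PE[1][2] cycle-by-cycle (with neighbour feeds):
  after 0 — PE[0][2] acc=0, pass-E 0, pass-S 0
  after 0 — PE[1][1] acc=0, pass-E 0, pass-S 0
  after 0 — PE[1][2] acc=0, pass-E 0, pass-S 0
  after 1 — PE[0][2] acc=0, pass-E 0, pass-S 0
  after 1 — PE[1][1] acc=0, pass-E 0, pass-S 0
  after 1 — PE[1][2] acc=0, pass-E 0, pass-S 0
  after 2 — PE[0][2] acc=35, pass-E 7, pass-S 5
  after 2 — PE[1][1] acc=3, pass-E 1, pass-S 3
  after 2 — PE[1][2] acc=0, pass-E 0, pass-S 0
  after 3 — PE[0][2] acc=83, pass-E 8, pass-S 6
  after 3 — PE[1][1] acc=33, pass-E 6, pass-S 5
  after 3 — PE[1][2] acc=5, pass-E 1, pass-S 5
  after 4 — PE[0][2] acc=83, pass-E 0, pass-S 0
  after 4 — PE[1][1] acc=33, pass-E 0, pass-S 0
  after 4 — PE[1][2] acc=41, pass-E 6, pass-S 6

PE[1][2].acc = 41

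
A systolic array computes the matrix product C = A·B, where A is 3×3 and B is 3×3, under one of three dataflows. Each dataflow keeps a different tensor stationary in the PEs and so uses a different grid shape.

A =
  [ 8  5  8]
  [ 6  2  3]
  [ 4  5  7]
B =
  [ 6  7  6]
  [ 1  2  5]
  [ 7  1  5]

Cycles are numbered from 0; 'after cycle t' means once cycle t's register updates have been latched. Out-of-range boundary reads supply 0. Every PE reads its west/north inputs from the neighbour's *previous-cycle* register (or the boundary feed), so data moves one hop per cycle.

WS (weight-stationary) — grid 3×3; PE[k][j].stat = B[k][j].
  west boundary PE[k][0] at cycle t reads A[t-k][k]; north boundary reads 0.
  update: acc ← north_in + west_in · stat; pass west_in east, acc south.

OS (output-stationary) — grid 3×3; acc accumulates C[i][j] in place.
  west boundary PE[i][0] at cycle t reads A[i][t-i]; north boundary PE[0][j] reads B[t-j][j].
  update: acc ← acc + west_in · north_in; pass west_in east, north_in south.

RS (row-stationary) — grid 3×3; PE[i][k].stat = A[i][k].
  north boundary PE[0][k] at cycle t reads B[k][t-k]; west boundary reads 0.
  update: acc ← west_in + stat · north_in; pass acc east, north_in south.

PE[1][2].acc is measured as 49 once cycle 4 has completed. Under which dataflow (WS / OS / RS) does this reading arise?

WS (3×3 grid), PE[1][2]:
  t=0 PE[1][2]: acc=0 h=0 v=0
  t=1 PE[1][2]: acc=0 h=0 v=0
  t=2 PE[1][2]: acc=0 h=0 v=0
  t=3 PE[1][2]: acc=73 h=5 v=73
  t=4 PE[1][2]: acc=46 h=2 v=46
OS (3×3 grid), PE[1][2]:
  t=0 PE[1][2]: acc=0 h=0 v=0
  t=1 PE[1][2]: acc=0 h=0 v=0
  t=2 PE[1][2]: acc=0 h=0 v=0
  t=3 PE[1][2]: acc=36 h=6 v=6
  t=4 PE[1][2]: acc=46 h=2 v=5
RS (3×3 grid), PE[1][2]:
  t=0 PE[1][2]: acc=0 h=0 v=0
  t=1 PE[1][2]: acc=0 h=0 v=0
  t=2 PE[1][2]: acc=0 h=0 v=0
  t=3 PE[1][2]: acc=59 h=59 v=7
  t=4 PE[1][2]: acc=49 h=49 v=1

dataflow = RS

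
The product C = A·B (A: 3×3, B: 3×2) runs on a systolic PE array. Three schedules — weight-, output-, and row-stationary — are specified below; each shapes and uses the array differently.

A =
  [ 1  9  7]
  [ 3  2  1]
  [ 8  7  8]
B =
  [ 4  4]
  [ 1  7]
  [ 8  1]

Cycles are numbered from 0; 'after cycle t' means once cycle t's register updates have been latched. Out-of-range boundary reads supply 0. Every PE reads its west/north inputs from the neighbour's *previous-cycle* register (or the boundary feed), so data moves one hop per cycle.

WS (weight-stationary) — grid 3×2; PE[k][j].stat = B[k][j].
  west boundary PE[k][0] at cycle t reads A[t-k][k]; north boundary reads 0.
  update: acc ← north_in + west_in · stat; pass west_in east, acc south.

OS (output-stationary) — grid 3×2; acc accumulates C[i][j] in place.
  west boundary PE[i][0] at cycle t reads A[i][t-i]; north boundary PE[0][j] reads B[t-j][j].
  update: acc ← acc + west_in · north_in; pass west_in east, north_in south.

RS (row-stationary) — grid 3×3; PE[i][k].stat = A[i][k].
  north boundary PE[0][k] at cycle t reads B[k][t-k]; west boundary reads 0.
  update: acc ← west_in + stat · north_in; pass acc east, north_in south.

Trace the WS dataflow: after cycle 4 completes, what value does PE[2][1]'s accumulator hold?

PE[2][1].acc = 27

WS on a 3×2 grid — tracing PE[2][1] and its feeders:
  @0  [1,1]  acc 0  |  →0  ↓0
  @0  [2,0]  acc 0  |  →0  ↓0
  @0  [2,1]  acc 0  |  →0  ↓0
  @1  [1,1]  acc 0  |  →0  ↓0
  @1  [2,0]  acc 0  |  →0  ↓0
  @1  [2,1]  acc 0  |  →0  ↓0
  @2  [1,1]  acc 67  |  →9  ↓67
  @2  [2,0]  acc 69  |  →7  ↓69
  @2  [2,1]  acc 0  |  →0  ↓0
  @3  [1,1]  acc 26  |  →2  ↓26
  @3  [2,0]  acc 22  |  →1  ↓22
  @3  [2,1]  acc 74  |  →7  ↓74
  @4  [1,1]  acc 81  |  →7  ↓81
  @4  [2,0]  acc 103  |  →8  ↓103
  @4  [2,1]  acc 27  |  →1  ↓27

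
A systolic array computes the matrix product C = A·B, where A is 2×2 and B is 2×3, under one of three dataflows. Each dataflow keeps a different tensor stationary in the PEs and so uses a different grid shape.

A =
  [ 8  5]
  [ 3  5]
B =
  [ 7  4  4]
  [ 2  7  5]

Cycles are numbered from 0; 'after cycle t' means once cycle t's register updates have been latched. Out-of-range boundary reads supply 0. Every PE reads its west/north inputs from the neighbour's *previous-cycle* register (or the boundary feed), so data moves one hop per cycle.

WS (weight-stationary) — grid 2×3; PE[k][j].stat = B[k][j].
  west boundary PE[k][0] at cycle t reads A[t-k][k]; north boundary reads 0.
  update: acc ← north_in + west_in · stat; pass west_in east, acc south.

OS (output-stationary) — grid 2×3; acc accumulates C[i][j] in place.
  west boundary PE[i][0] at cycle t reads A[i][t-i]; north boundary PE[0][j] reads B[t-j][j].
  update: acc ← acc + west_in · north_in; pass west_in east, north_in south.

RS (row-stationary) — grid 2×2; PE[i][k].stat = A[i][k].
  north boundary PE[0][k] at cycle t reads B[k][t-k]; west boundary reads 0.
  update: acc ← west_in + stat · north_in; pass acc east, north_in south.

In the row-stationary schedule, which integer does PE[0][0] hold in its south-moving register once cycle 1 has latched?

RS 2×2: PE[0][0] cycle-by-cycle (with neighbour feeds):
  step 0 · PE0,0: acc=56; fwd→56 fwd↓7
  step 1 · PE0,0: acc=32; fwd→32 fwd↓4

register = 4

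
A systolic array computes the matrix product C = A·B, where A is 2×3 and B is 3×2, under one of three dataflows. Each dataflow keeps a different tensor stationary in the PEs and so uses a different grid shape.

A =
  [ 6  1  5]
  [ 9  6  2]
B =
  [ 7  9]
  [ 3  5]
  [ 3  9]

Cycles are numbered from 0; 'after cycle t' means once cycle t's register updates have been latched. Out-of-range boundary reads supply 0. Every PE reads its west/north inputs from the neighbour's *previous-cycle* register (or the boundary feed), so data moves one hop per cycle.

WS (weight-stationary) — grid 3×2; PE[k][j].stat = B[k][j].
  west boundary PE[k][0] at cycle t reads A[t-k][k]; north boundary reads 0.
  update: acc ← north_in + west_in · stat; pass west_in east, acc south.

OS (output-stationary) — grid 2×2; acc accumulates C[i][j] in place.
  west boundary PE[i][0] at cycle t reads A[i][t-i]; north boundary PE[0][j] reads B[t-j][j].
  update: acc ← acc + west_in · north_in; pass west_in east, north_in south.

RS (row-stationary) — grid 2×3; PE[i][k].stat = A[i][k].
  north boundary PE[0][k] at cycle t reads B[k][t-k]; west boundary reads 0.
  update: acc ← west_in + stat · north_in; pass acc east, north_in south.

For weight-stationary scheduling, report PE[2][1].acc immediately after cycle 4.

PE[2][1].acc = 129

WS 3×2: PE[2][1] cycle-by-cycle (with neighbour feeds):
  step 0 · PE1,1: acc=0; fwd→0 fwd↓0
  step 0 · PE2,0: acc=0; fwd→0 fwd↓0
  step 0 · PE2,1: acc=0; fwd→0 fwd↓0
  step 1 · PE1,1: acc=0; fwd→0 fwd↓0
  step 1 · PE2,0: acc=0; fwd→0 fwd↓0
  step 1 · PE2,1: acc=0; fwd→0 fwd↓0
  step 2 · PE1,1: acc=59; fwd→1 fwd↓59
  step 2 · PE2,0: acc=60; fwd→5 fwd↓60
  step 2 · PE2,1: acc=0; fwd→0 fwd↓0
  step 3 · PE1,1: acc=111; fwd→6 fwd↓111
  step 3 · PE2,0: acc=87; fwd→2 fwd↓87
  step 3 · PE2,1: acc=104; fwd→5 fwd↓104
  step 4 · PE1,1: acc=0; fwd→0 fwd↓0
  step 4 · PE2,0: acc=0; fwd→0 fwd↓0
  step 4 · PE2,1: acc=129; fwd→2 fwd↓129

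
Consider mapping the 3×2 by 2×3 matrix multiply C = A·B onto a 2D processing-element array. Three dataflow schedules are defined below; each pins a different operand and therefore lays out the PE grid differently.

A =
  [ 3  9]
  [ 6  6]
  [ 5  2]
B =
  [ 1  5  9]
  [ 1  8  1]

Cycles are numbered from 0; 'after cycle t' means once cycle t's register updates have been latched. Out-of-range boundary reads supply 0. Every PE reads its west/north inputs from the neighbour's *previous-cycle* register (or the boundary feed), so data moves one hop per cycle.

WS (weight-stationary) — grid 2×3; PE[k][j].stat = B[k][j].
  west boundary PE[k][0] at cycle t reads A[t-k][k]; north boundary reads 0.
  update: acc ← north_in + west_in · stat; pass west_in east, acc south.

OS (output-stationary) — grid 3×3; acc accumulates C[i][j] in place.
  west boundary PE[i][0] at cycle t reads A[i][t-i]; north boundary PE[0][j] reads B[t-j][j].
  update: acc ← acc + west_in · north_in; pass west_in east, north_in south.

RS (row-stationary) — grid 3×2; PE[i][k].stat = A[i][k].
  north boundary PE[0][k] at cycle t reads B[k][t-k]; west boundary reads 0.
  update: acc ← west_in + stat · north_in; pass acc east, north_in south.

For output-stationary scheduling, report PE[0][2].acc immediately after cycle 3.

PE[0][2].acc = 36

Tracing OS — 3×3 array, target PE[0][2]:
  step 0 · PE0,1: acc=0; fwd→0 fwd↓0
  step 0 · PE0,2: acc=0; fwd→0 fwd↓0
  step 1 · PE0,1: acc=15; fwd→3 fwd↓5
  step 1 · PE0,2: acc=0; fwd→0 fwd↓0
  step 2 · PE0,1: acc=87; fwd→9 fwd↓8
  step 2 · PE0,2: acc=27; fwd→3 fwd↓9
  step 3 · PE0,1: acc=87; fwd→0 fwd↓0
  step 3 · PE0,2: acc=36; fwd→9 fwd↓1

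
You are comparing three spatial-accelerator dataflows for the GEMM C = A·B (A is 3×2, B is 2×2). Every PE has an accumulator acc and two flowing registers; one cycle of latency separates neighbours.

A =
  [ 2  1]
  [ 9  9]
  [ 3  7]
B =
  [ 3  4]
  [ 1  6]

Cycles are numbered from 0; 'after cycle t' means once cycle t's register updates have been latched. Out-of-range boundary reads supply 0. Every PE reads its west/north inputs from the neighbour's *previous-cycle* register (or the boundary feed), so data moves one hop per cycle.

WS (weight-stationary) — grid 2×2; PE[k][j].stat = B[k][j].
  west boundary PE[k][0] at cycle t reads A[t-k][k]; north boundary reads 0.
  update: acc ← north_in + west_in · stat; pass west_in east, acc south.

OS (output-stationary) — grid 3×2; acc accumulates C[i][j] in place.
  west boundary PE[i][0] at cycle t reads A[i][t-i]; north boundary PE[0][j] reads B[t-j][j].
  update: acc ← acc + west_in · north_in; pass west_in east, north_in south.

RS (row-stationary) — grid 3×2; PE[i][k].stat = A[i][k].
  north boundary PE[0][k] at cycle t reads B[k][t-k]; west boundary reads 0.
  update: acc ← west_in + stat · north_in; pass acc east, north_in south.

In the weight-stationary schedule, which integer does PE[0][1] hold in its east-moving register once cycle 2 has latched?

Tracing WS — 2×2 array, target PE[0][1]:
  @0  [0,0]  acc 6  |  →2  ↓6
  @0  [0,1]  acc 0  |  →0  ↓0
  @1  [0,0]  acc 27  |  →9  ↓27
  @1  [0,1]  acc 8  |  →2  ↓8
  @2  [0,0]  acc 9  |  →3  ↓9
  @2  [0,1]  acc 36  |  →9  ↓36

register = 9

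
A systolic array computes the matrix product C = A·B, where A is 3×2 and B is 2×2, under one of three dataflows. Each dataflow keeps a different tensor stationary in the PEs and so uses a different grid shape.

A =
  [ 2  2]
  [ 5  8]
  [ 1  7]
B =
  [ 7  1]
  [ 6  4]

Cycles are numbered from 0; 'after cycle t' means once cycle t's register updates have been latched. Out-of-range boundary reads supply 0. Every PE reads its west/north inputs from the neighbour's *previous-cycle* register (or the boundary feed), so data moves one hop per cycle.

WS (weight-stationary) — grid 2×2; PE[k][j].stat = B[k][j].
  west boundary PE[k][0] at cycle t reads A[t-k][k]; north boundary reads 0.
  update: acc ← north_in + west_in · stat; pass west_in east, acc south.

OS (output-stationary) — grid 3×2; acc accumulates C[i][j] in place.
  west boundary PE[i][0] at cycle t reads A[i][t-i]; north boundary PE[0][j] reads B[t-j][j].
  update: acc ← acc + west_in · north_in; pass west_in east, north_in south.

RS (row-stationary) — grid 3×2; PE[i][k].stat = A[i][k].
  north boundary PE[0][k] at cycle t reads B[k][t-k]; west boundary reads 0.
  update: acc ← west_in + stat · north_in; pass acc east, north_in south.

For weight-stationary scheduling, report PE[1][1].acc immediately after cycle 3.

Tracing WS — 2×2 array, target PE[1][1]:
  t=0 PE[0][1]: acc=0 h=0 v=0
  t=0 PE[1][0]: acc=0 h=0 v=0
  t=0 PE[1][1]: acc=0 h=0 v=0
  t=1 PE[0][1]: acc=2 h=2 v=2
  t=1 PE[1][0]: acc=26 h=2 v=26
  t=1 PE[1][1]: acc=0 h=0 v=0
  t=2 PE[0][1]: acc=5 h=5 v=5
  t=2 PE[1][0]: acc=83 h=8 v=83
  t=2 PE[1][1]: acc=10 h=2 v=10
  t=3 PE[0][1]: acc=1 h=1 v=1
  t=3 PE[1][0]: acc=49 h=7 v=49
  t=3 PE[1][1]: acc=37 h=8 v=37

PE[1][1].acc = 37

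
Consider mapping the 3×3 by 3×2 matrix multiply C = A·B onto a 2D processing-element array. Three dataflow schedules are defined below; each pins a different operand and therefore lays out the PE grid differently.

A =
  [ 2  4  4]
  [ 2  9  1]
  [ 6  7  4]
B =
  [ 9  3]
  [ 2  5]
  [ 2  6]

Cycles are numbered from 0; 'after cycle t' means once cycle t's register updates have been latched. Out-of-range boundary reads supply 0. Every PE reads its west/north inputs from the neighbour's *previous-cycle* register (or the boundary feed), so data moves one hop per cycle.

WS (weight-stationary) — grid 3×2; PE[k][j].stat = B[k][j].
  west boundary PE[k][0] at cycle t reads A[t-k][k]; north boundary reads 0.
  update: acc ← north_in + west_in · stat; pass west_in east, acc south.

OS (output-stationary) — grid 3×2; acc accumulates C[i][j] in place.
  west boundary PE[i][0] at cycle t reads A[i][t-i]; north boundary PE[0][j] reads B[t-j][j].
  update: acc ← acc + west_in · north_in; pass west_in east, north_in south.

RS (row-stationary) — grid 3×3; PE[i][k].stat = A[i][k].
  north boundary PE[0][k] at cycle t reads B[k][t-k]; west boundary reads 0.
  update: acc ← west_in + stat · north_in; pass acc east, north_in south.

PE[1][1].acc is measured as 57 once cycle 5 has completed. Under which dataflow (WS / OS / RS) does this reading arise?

WS (3×2 grid), PE[1][1]:
  step 0 · PE1,1: acc=0; fwd→0 fwd↓0
  step 1 · PE1,1: acc=0; fwd→0 fwd↓0
  step 2 · PE1,1: acc=26; fwd→4 fwd↓26
  step 3 · PE1,1: acc=51; fwd→9 fwd↓51
  step 4 · PE1,1: acc=53; fwd→7 fwd↓53
  step 5 · PE1,1: acc=0; fwd→0 fwd↓0
OS (3×2 grid), PE[1][1]:
  step 0 · PE1,1: acc=0; fwd→0 fwd↓0
  step 1 · PE1,1: acc=0; fwd→0 fwd↓0
  step 2 · PE1,1: acc=6; fwd→2 fwd↓3
  step 3 · PE1,1: acc=51; fwd→9 fwd↓5
  step 4 · PE1,1: acc=57; fwd→1 fwd↓6
  step 5 · PE1,1: acc=57; fwd→0 fwd↓0
RS (3×3 grid), PE[1][1]:
  step 0 · PE1,1: acc=0; fwd→0 fwd↓0
  step 1 · PE1,1: acc=0; fwd→0 fwd↓0
  step 2 · PE1,1: acc=36; fwd→36 fwd↓2
  step 3 · PE1,1: acc=51; fwd→51 fwd↓5
  step 4 · PE1,1: acc=0; fwd→0 fwd↓0
  step 5 · PE1,1: acc=0; fwd→0 fwd↓0

dataflow = OS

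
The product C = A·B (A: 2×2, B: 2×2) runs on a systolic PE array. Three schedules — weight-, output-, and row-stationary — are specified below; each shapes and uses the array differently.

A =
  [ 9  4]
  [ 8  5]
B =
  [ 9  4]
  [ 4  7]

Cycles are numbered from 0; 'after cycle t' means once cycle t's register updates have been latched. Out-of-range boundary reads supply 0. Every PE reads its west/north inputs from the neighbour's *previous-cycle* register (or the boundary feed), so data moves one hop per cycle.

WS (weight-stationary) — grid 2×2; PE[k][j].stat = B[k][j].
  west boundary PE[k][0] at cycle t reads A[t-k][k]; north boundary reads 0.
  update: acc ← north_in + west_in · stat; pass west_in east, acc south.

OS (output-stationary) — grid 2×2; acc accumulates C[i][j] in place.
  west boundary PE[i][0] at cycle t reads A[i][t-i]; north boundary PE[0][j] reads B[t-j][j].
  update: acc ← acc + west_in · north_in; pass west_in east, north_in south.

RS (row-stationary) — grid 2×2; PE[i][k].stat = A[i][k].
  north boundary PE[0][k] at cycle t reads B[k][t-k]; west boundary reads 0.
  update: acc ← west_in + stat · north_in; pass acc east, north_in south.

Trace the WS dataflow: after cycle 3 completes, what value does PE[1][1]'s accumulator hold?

PE[1][1].acc = 67

WS on a 2×2 grid — tracing PE[1][1] and its feeders:
  after 0 — PE[0][1] acc=0, pass-E 0, pass-S 0
  after 0 — PE[1][0] acc=0, pass-E 0, pass-S 0
  after 0 — PE[1][1] acc=0, pass-E 0, pass-S 0
  after 1 — PE[0][1] acc=36, pass-E 9, pass-S 36
  after 1 — PE[1][0] acc=97, pass-E 4, pass-S 97
  after 1 — PE[1][1] acc=0, pass-E 0, pass-S 0
  after 2 — PE[0][1] acc=32, pass-E 8, pass-S 32
  after 2 — PE[1][0] acc=92, pass-E 5, pass-S 92
  after 2 — PE[1][1] acc=64, pass-E 4, pass-S 64
  after 3 — PE[0][1] acc=0, pass-E 0, pass-S 0
  after 3 — PE[1][0] acc=0, pass-E 0, pass-S 0
  after 3 — PE[1][1] acc=67, pass-E 5, pass-S 67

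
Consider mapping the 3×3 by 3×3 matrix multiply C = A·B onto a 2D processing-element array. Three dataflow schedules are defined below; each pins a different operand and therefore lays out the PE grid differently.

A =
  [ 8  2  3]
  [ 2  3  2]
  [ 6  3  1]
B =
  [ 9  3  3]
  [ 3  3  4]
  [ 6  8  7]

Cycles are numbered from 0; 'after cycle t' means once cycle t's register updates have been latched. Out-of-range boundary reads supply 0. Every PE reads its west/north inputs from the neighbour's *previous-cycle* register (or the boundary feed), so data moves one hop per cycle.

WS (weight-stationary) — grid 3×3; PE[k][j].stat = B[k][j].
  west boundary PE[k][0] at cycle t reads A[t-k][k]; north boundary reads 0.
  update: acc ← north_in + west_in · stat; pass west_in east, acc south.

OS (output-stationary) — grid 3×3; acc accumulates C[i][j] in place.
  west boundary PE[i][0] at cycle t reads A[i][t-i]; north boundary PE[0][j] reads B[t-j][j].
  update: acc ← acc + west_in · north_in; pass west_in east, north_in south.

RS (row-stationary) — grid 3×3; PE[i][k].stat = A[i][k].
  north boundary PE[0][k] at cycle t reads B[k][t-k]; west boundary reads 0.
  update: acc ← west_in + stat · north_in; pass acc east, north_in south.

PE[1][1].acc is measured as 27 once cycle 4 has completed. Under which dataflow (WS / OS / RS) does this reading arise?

dataflow = WS

WS (3×3 grid), PE[1][1]:
  t=0 PE[1][1]: acc=0 h=0 v=0
  t=1 PE[1][1]: acc=0 h=0 v=0
  t=2 PE[1][1]: acc=30 h=2 v=30
  t=3 PE[1][1]: acc=15 h=3 v=15
  t=4 PE[1][1]: acc=27 h=3 v=27
OS (3×3 grid), PE[1][1]:
  t=0 PE[1][1]: acc=0 h=0 v=0
  t=1 PE[1][1]: acc=0 h=0 v=0
  t=2 PE[1][1]: acc=6 h=2 v=3
  t=3 PE[1][1]: acc=15 h=3 v=3
  t=4 PE[1][1]: acc=31 h=2 v=8
RS (3×3 grid), PE[1][1]:
  t=0 PE[1][1]: acc=0 h=0 v=0
  t=1 PE[1][1]: acc=0 h=0 v=0
  t=2 PE[1][1]: acc=27 h=27 v=3
  t=3 PE[1][1]: acc=15 h=15 v=3
  t=4 PE[1][1]: acc=18 h=18 v=4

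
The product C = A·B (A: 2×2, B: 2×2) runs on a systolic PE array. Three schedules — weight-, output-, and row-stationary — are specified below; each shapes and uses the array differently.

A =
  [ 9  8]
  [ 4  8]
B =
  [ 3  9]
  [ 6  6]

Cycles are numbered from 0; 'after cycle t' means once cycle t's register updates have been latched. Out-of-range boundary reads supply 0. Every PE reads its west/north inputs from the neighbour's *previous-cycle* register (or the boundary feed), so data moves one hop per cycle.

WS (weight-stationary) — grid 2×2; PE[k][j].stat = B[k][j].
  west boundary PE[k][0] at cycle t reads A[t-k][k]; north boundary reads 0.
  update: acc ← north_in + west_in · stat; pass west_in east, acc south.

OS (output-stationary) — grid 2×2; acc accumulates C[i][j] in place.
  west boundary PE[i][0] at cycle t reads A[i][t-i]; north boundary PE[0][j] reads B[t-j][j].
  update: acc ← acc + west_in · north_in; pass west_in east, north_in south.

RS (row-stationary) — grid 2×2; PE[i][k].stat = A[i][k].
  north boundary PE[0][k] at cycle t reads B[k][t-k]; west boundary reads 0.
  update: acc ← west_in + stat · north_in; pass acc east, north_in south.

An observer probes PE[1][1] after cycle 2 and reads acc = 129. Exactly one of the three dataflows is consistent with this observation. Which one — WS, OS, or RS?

dataflow = WS

WS (2×2 grid), PE[1][1]:
  t=0 PE[1][1]: acc=0 h=0 v=0
  t=1 PE[1][1]: acc=0 h=0 v=0
  t=2 PE[1][1]: acc=129 h=8 v=129
OS (2×2 grid), PE[1][1]:
  t=0 PE[1][1]: acc=0 h=0 v=0
  t=1 PE[1][1]: acc=0 h=0 v=0
  t=2 PE[1][1]: acc=36 h=4 v=9
RS (2×2 grid), PE[1][1]:
  t=0 PE[1][1]: acc=0 h=0 v=0
  t=1 PE[1][1]: acc=0 h=0 v=0
  t=2 PE[1][1]: acc=60 h=60 v=6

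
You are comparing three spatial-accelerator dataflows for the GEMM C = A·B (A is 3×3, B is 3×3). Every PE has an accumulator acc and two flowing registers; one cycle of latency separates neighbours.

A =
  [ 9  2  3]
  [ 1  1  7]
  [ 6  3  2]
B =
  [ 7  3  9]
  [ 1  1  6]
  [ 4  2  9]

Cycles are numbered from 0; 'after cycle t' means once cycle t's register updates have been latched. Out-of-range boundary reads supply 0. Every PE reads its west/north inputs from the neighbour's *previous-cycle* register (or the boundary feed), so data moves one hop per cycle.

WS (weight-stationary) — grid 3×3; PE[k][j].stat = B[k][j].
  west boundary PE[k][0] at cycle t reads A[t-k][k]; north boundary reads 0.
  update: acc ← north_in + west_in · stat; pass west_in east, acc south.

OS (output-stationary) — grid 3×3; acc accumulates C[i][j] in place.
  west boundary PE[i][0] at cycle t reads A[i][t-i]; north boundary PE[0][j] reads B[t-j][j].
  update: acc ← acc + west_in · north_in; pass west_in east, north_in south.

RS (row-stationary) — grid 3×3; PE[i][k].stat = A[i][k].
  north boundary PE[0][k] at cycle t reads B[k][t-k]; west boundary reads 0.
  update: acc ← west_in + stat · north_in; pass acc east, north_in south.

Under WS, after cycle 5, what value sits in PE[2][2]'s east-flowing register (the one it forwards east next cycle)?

WS 3×3: PE[2][2] cycle-by-cycle (with neighbour feeds):
  t=0 PE[1][2]: acc=0 h=0 v=0
  t=0 PE[2][1]: acc=0 h=0 v=0
  t=0 PE[2][2]: acc=0 h=0 v=0
  t=1 PE[1][2]: acc=0 h=0 v=0
  t=1 PE[2][1]: acc=0 h=0 v=0
  t=1 PE[2][2]: acc=0 h=0 v=0
  t=2 PE[1][2]: acc=0 h=0 v=0
  t=2 PE[2][1]: acc=0 h=0 v=0
  t=2 PE[2][2]: acc=0 h=0 v=0
  t=3 PE[1][2]: acc=93 h=2 v=93
  t=3 PE[2][1]: acc=35 h=3 v=35
  t=3 PE[2][2]: acc=0 h=0 v=0
  t=4 PE[1][2]: acc=15 h=1 v=15
  t=4 PE[2][1]: acc=18 h=7 v=18
  t=4 PE[2][2]: acc=120 h=3 v=120
  t=5 PE[1][2]: acc=72 h=3 v=72
  t=5 PE[2][1]: acc=25 h=2 v=25
  t=5 PE[2][2]: acc=78 h=7 v=78

register = 7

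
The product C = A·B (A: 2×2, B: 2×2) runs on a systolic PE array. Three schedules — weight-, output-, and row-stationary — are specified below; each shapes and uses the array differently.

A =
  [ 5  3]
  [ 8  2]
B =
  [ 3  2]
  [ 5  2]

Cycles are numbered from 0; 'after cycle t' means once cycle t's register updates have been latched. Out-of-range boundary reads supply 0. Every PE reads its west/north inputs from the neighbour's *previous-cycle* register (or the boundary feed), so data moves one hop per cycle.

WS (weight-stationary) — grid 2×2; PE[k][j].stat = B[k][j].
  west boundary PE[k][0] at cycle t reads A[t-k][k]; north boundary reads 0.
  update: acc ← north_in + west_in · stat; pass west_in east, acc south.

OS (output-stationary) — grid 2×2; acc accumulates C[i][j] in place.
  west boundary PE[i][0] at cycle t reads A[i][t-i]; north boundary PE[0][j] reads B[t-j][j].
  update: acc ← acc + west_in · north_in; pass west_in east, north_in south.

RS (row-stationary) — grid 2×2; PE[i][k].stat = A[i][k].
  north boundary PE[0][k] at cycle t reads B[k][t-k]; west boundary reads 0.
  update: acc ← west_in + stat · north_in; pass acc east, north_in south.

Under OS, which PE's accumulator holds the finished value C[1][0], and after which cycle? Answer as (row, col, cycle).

OS: C[1][0] accumulates in PE[1][0]:
  t=0 PE[1][0]: acc=0 h=0 v=0
  t=1 PE[1][0]: acc=24 h=8 v=3
  t=2 PE[1][0]: acc=34 h=2 v=5

(row, col, cycle) = (1, 0, 2)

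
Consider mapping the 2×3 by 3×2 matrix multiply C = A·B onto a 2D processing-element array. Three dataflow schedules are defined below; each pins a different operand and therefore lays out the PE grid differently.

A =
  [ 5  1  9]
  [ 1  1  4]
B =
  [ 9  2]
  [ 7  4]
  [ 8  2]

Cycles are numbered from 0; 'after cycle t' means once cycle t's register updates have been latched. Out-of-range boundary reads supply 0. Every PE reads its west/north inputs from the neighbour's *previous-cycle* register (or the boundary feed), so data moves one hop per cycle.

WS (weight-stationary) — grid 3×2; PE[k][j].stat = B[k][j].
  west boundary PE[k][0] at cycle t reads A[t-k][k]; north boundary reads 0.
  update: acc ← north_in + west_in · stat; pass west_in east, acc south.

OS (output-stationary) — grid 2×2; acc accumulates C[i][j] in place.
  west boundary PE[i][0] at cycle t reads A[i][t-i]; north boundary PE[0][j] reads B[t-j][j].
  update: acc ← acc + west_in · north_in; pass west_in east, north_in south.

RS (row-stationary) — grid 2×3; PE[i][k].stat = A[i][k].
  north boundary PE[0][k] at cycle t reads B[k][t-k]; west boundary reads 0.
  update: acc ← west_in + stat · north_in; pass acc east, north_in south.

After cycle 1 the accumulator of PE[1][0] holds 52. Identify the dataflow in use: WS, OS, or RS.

WS (3×2 grid), PE[1][0]:
  after 0 — PE[1][0] acc=0, pass-E 0, pass-S 0
  after 1 — PE[1][0] acc=52, pass-E 1, pass-S 52
OS (2×2 grid), PE[1][0]:
  after 0 — PE[1][0] acc=0, pass-E 0, pass-S 0
  after 1 — PE[1][0] acc=9, pass-E 1, pass-S 9
RS (2×3 grid), PE[1][0]:
  after 0 — PE[1][0] acc=0, pass-E 0, pass-S 0
  after 1 — PE[1][0] acc=9, pass-E 9, pass-S 9

dataflow = WS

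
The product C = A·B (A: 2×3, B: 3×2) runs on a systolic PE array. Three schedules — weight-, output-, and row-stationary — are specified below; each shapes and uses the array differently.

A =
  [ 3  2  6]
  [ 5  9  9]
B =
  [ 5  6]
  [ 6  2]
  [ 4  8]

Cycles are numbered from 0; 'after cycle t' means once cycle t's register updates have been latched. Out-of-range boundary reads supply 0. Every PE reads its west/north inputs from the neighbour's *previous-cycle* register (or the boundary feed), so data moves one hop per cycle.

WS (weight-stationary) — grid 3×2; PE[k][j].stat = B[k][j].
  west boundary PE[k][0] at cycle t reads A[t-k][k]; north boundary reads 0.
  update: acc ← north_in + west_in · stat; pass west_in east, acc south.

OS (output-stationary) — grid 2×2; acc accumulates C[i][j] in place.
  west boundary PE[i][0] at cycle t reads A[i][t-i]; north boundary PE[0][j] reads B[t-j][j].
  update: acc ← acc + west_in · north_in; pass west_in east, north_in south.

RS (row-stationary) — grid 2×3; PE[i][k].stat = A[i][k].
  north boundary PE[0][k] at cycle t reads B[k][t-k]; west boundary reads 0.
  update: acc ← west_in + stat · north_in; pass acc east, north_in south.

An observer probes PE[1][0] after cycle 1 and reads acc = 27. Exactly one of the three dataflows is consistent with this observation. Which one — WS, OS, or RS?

dataflow = WS

WS [3×2] PE[1][0] across cycles:
  0: (1,0).acc=0  regs=<0,0>
  1: (1,0).acc=27  regs=<2,27>
OS [2×2] PE[1][0] across cycles:
  0: (1,0).acc=0  regs=<0,0>
  1: (1,0).acc=25  regs=<5,5>
RS [2×3] PE[1][0] across cycles:
  0: (1,0).acc=0  regs=<0,0>
  1: (1,0).acc=25  regs=<25,5>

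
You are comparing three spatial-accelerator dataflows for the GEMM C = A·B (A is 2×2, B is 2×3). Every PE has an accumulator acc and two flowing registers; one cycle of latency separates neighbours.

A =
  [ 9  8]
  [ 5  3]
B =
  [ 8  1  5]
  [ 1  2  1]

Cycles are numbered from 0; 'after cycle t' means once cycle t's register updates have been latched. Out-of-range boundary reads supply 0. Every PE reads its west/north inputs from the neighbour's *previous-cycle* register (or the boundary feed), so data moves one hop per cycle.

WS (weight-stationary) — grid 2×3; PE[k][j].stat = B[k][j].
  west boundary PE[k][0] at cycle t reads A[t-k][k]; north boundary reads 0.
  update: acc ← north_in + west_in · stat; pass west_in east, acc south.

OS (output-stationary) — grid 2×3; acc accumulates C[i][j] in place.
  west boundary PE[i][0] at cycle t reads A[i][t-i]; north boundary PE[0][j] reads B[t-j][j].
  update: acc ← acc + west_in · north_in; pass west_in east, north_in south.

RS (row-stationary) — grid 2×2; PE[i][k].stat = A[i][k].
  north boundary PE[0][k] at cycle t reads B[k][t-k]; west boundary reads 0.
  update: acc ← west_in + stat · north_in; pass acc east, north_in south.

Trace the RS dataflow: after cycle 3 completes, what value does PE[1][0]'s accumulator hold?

PE[1][0].acc = 25

RS (2×2). Following PE[1][0] plus its west/north inputs:
  [0] (0,0) acc=72 (h:72 v:8)
  [0] (1,0) acc=0 (h:0 v:0)
  [1] (0,0) acc=9 (h:9 v:1)
  [1] (1,0) acc=40 (h:40 v:8)
  [2] (0,0) acc=45 (h:45 v:5)
  [2] (1,0) acc=5 (h:5 v:1)
  [3] (0,0) acc=0 (h:0 v:0)
  [3] (1,0) acc=25 (h:25 v:5)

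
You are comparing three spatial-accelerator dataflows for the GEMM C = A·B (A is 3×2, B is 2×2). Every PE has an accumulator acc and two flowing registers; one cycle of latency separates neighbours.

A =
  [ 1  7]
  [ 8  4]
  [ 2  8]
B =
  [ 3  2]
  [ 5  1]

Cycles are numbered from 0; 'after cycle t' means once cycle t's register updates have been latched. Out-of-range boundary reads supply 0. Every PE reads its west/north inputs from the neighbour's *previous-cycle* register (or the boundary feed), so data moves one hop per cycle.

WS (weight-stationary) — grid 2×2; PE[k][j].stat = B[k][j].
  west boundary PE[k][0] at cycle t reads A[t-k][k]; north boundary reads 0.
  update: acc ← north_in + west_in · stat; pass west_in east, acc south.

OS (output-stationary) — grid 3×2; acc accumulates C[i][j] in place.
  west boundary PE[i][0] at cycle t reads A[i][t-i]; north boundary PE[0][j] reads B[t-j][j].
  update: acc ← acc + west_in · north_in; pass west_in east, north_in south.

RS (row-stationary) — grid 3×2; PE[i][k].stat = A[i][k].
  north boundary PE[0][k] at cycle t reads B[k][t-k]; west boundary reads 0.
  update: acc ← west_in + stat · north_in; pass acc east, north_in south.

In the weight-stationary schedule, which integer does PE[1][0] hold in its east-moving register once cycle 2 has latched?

register = 4

WS on a 2×2 grid — tracing PE[1][0] and its feeders:
  c0 r0c0: 3 / 1 / 3
  c0 r1c0: 0 / 0 / 0
  c1 r0c0: 24 / 8 / 24
  c1 r1c0: 38 / 7 / 38
  c2 r0c0: 6 / 2 / 6
  c2 r1c0: 44 / 4 / 44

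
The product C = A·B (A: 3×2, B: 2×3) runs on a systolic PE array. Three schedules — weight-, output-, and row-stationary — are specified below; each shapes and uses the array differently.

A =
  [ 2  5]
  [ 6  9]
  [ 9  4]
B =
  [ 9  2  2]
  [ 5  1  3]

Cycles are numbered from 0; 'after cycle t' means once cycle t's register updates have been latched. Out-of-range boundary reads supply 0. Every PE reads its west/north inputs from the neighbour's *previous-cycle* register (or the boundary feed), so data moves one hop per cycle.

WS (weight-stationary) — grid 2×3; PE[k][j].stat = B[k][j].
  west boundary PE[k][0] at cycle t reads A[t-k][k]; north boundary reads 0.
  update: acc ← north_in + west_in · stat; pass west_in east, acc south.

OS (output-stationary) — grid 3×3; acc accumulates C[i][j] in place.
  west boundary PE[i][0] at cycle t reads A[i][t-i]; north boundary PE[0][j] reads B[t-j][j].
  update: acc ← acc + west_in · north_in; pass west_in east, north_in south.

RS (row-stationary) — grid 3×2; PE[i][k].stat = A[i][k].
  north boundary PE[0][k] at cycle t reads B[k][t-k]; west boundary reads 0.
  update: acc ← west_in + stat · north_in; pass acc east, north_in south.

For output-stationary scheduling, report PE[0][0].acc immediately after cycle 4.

OS on a 3×3 grid — tracing PE[0][0] and its feeders:
  @0  [0,0]  acc 18  |  →2  ↓9
  @1  [0,0]  acc 43  |  →5  ↓5
  @2  [0,0]  acc 43  |  →0  ↓0
  @3  [0,0]  acc 43  |  →0  ↓0
  @4  [0,0]  acc 43  |  →0  ↓0

PE[0][0].acc = 43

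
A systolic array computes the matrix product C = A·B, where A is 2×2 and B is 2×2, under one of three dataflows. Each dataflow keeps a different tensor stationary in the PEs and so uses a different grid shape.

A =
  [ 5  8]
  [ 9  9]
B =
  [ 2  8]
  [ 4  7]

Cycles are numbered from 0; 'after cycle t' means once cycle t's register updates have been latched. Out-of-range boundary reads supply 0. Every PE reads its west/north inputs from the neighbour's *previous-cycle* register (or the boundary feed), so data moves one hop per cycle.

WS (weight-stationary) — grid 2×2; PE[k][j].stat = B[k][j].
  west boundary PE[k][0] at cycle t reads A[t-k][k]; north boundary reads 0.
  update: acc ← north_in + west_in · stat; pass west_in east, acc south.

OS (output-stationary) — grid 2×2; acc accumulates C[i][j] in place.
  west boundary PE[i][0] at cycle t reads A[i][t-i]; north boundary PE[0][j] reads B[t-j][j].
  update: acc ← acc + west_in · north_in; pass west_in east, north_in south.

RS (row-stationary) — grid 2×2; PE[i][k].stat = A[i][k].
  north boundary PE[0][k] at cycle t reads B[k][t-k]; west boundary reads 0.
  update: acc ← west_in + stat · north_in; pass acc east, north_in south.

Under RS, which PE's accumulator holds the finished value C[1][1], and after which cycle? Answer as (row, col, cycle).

RS — PE[1][1] is where C[1][1] collects:
  cycle 0: PE[1][1] → acc 0, east 0, south 0
  cycle 1: PE[1][1] → acc 0, east 0, south 0
  cycle 2: PE[1][1] → acc 54, east 54, south 4
  cycle 3: PE[1][1] → acc 135, east 135, south 7

(row, col, cycle) = (1, 1, 3)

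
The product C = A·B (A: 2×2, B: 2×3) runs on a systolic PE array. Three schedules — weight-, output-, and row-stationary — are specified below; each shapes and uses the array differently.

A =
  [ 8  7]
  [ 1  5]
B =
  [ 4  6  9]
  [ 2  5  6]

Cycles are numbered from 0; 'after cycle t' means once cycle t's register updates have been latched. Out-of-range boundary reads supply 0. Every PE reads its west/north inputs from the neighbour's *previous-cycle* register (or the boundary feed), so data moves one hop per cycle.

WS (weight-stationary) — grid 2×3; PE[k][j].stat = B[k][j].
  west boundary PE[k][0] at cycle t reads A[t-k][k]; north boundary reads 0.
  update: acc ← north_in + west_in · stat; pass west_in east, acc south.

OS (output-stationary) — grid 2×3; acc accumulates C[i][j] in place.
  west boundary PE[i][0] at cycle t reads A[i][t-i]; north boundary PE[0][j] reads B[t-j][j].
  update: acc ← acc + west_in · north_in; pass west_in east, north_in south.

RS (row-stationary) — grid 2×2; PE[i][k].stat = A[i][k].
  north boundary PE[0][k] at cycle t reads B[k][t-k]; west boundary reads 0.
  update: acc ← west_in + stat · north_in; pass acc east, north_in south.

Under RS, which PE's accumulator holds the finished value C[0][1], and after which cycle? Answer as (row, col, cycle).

(row, col, cycle) = (0, 1, 2)

RS: C[0][1] accumulates in PE[0][1]:
  t=0 PE[0][1]: acc=0 h=0 v=0
  t=1 PE[0][1]: acc=46 h=46 v=2
  t=2 PE[0][1]: acc=83 h=83 v=5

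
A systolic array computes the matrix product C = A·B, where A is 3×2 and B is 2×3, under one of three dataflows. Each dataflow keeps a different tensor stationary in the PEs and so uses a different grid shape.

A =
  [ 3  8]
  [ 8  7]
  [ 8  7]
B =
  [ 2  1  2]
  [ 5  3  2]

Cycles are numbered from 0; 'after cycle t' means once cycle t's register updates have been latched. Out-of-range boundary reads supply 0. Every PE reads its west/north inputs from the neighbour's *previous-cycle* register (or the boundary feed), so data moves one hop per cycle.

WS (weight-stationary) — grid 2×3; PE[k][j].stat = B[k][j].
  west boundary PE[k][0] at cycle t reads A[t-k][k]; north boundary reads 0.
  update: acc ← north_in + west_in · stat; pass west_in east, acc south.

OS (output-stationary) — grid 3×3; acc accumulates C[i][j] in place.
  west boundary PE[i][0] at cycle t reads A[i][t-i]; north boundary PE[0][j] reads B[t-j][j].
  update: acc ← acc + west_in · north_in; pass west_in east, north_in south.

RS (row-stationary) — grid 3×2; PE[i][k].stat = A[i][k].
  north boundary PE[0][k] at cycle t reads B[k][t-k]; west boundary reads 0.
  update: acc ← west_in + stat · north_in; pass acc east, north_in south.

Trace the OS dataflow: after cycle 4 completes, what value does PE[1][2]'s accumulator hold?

Tracing OS — 3×3 array, target PE[1][2]:
  step 0 · PE0,2: acc=0; fwd→0 fwd↓0
  step 0 · PE1,1: acc=0; fwd→0 fwd↓0
  step 0 · PE1,2: acc=0; fwd→0 fwd↓0
  step 1 · PE0,2: acc=0; fwd→0 fwd↓0
  step 1 · PE1,1: acc=0; fwd→0 fwd↓0
  step 1 · PE1,2: acc=0; fwd→0 fwd↓0
  step 2 · PE0,2: acc=6; fwd→3 fwd↓2
  step 2 · PE1,1: acc=8; fwd→8 fwd↓1
  step 2 · PE1,2: acc=0; fwd→0 fwd↓0
  step 3 · PE0,2: acc=22; fwd→8 fwd↓2
  step 3 · PE1,1: acc=29; fwd→7 fwd↓3
  step 3 · PE1,2: acc=16; fwd→8 fwd↓2
  step 4 · PE0,2: acc=22; fwd→0 fwd↓0
  step 4 · PE1,1: acc=29; fwd→0 fwd↓0
  step 4 · PE1,2: acc=30; fwd→7 fwd↓2

PE[1][2].acc = 30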